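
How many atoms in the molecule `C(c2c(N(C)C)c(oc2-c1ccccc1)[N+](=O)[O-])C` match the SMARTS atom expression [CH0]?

The query [CH0] means: aliphatic carbon with no attached hydrogen.
Check the 19 heavy atoms by environment: 1× o (aromatic, H0) → no; 5× c (aromatic, H0) → no; 1× C (H2) → no; 3× C (H3) → no; 1× N (H0) → no; 5× c (aromatic, H1) → no; 1× N (charge +1, H0) → no; 1× O (charge -1, H0) → no; 1× O (H0) → no.
No environment satisfies the query, so 0 matching atoms.

0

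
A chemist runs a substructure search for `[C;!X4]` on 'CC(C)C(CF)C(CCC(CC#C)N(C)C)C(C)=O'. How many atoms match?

Check the 19 heavy atoms by environment: 13× C (X4) → no; 1× N (X3) → no; 2× C (X2) → match; 1× F (X1) → no; 1× C (X3) → match; 1× O (X1) → no.
Summing the matching environments: 2 + 1 = 3 matching atoms.

3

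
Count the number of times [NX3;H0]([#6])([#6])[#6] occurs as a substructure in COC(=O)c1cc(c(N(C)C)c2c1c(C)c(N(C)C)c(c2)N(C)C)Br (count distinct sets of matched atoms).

[NX3;H0]([#6])([#6])[#6] is the SMARTS for a tertiary amine: a trivalent nitrogen with no H, bonded to three carbons.
The molecule carries 3 separate instances of a dimethylamino group (-N(CH3)2) meeting every constraint; each maps to a distinct set of atoms, giving 3 matches.

3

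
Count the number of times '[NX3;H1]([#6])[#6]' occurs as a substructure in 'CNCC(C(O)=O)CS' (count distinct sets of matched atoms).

1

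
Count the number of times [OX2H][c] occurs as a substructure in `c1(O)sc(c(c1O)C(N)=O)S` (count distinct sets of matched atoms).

[OX2H][c] is the SMARTS for a phenol: a hydroxyl oxygen attached to an aromatic carbon.
The molecule carries 2 separate instances of a hydroxyl group (-OH) meeting every constraint; each maps to a distinct set of atoms, giving 2 matches.

2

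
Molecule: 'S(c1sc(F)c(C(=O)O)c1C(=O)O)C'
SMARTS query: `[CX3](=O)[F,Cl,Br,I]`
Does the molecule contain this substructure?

No

The pattern [CX3](=O)[F,Cl,Br,I] describes a carbonyl carbon bonded to a halogen — an acyl halide.
The closest candidate here is a carboxylic acid group (-C(=O)OH), but the carbonyl is bonded to -OH, not to a halogen. No other fragment satisfies the full query, so there is no match.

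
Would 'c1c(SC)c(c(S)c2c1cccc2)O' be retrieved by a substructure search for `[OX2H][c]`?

The pattern [OX2H][c] describes a hydroxyl oxygen attached to an aromatic carbon — a phenol.
The molecule carries a hydroxyl group (-OH), whose atoms satisfy every constraint of the query, so the pattern matches.

Yes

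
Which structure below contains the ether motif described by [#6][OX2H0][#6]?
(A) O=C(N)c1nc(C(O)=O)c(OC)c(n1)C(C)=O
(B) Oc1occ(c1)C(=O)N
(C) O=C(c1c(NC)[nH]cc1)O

A

[#6][OX2H0][#6] describes an aliphatic oxygen bridging two carbons with no H on the oxygen (an ether).
(A) contains a methoxy ether (-OCH3), which satisfies every atom and bond constraint.
(B) has a hydroxyl group (-OH) but the oxygen has H1, not H0 bridging two carbons.
(C) has a carboxylic acid group (-C(=O)OH) but the -OH oxygen has H1; the =O is OX1, not OX2.
So the answer is (A).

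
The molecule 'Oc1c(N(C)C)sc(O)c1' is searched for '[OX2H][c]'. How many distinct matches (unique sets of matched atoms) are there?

[OX2H][c] is the SMARTS for a phenol: a hydroxyl oxygen attached to an aromatic carbon.
The molecule carries 2 separate instances of a hydroxyl group (-OH) meeting every constraint; each maps to a distinct set of atoms, giving 2 matches.

2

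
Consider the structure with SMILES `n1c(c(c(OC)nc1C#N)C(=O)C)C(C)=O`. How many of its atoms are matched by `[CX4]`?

3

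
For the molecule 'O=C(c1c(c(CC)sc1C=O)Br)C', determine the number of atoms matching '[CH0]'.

1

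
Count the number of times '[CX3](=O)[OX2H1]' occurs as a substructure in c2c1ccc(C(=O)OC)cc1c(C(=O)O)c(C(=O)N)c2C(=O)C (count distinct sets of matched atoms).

1

[CX3](=O)[OX2H1] is the SMARTS for a carboxylic acid: an sp2 carbon double-bonded to O and single-bonded to an -OH oxygen.
Exactly one fragment in the molecule meets all constraints, giving 1 match.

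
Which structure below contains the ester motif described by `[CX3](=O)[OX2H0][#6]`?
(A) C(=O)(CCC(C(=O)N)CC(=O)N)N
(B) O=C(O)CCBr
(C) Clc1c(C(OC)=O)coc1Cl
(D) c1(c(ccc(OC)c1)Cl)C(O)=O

[CX3](=O)[OX2H0][#6] describes a carbonyl carbon bonded to an oxygen that is itself bonded to carbon (no H on that O) (an ester).
(A) has a primary amide (-C(=O)NH2) but the carbonyl is bonded to N, not to an O-C linkage.
(B) has a carboxylic acid group (-C(=O)OH) but the singly-bonded O carries H (OX2H1, not H0).
(C) contains a methyl-ester group (-C(=O)OCH3), which satisfies every atom and bond constraint.
(D) has a carboxylic acid group (-C(=O)OH) but the singly-bonded O carries H (OX2H1, not H0).
So the answer is (C).

C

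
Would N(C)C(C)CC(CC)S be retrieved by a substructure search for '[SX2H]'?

Yes

The pattern [SX2H] describes an aliphatic sulfur with two connections, one being H — a thiol.
The molecule carries a thiol (-SH), whose atoms satisfy every constraint of the query, so the pattern matches.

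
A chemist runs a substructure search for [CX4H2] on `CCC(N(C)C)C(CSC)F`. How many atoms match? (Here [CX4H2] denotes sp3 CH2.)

2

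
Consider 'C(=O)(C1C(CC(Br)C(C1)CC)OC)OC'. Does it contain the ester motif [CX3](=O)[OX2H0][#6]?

The pattern [CX3](=O)[OX2H0][#6] describes a carbonyl carbon bonded to an oxygen that is itself bonded to carbon (no H on that O) — an ester.
The molecule carries a methyl-ester group (-C(=O)OCH3), whose atoms satisfy every constraint of the query, so the pattern matches.

Yes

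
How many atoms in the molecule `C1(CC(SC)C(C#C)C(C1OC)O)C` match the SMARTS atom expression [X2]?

Check the 14 heavy atoms by environment: 9× C (X4) → no; 2× O (X2) → match; 1× S (X2) → match; 2× C (X2) → match.
Summing the matching environments: 2 + 1 + 2 = 5 matching atoms.

5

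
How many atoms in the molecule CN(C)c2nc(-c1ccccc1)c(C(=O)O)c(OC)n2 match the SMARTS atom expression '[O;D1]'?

2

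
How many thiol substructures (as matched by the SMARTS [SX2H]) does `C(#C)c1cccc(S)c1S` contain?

[SX2H] is the SMARTS for a thiol: an aliphatic sulfur with two connections, one being H.
The molecule carries 2 separate instances of a thiol (-SH) meeting every constraint; each maps to a distinct set of atoms, giving 2 matches.

2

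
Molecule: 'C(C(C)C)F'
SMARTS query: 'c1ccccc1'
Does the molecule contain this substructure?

No

The pattern c1ccccc1 describes six aromatic carbons in a ring — a benzene ring.
The closest candidate here is a methyl group (-CH3), but no six-membered all-carbon aromatic ring is present. No other fragment satisfies the full query, so there is no match.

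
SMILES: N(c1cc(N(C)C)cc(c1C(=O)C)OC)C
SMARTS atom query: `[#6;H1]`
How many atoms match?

2

The query [#6;H1] means: any carbon bearing exactly one hydrogen.
Check the 16 heavy atoms by environment: 2× c (aromatic, H1) → match; 4× c (aromatic, H0) → no; 1× N (H1) → no; 5× C (H3) → no; 2× O (H0) → no; 1× C (H0) → no; 1× N (H0) → no.
That gives 2 matching atoms.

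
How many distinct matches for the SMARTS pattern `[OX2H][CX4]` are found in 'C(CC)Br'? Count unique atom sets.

0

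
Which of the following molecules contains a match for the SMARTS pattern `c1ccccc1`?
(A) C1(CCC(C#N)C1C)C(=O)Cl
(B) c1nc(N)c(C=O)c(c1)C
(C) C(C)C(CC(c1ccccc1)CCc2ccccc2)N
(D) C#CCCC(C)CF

C

c1ccccc1 describes six aromatic carbons in a ring (a benzene ring).
(A) has a methyl group (-CH3) but no six-membered all-carbon aromatic ring is present.
(B) has a methyl group (-CH3) but no six-membered all-carbon aromatic ring is present.
(C) contains a phenyl ring, which satisfies every atom and bond constraint.
(D) has a methyl group (-CH3) but no six-membered all-carbon aromatic ring is present.
So the answer is (C).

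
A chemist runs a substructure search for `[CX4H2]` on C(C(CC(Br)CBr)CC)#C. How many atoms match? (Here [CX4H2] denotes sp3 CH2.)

Check the 10 heavy atoms by environment: 3× C (H2, X4) → match; 2× C (H1, X4) → no; 1× C (H3, X4) → no; 2× Br (H0, X1) → no; 1× C (H0, X2) → no; 1× C (H1, X2) → no.
That gives 3 matching atoms.

3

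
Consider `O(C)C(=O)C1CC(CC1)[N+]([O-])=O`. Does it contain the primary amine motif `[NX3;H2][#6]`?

No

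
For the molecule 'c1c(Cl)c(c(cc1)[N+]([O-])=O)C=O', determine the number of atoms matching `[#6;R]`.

6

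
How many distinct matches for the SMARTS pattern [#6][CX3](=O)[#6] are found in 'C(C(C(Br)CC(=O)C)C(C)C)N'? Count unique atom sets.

1

[#6][CX3](=O)[#6] is the SMARTS for a ketone: a carbonyl carbon (no H) flanked by two carbons.
Exactly one fragment in the molecule meets all constraints, giving 1 match.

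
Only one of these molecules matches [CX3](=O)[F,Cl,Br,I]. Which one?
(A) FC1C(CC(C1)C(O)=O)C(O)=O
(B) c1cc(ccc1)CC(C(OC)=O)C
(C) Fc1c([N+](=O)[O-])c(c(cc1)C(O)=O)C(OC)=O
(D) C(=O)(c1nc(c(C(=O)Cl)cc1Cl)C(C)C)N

[CX3](=O)[F,Cl,Br,I] describes a carbonyl carbon bonded to a halogen (an acyl halide).
(A) has a carboxylic acid group (-C(=O)OH) but the carbonyl is bonded to -OH, not to a halogen.
(B) has a methyl-ester group (-C(=O)OCH3) but the carbonyl is bonded to -O-C, not to a halogen.
(C) has a carboxylic acid group (-C(=O)OH) but the carbonyl is bonded to -OH, not to a halogen.
(D) contains an acyl chloride (-C(=O)Cl), which satisfies every atom and bond constraint.
So the answer is (D).

D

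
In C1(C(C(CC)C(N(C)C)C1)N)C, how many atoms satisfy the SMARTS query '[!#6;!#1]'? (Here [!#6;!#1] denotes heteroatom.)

The query [!#6;!#1] means: not carbon and not hydrogen — any heteroatom.
Check the 12 heavy atoms by environment: 10× C → no; 2× N → match.
That gives 2 matching atoms.

2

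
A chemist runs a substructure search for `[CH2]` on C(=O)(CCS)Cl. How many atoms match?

2

The query [CH2] means: aliphatic carbon with exactly two hydrogens.
Check the 6 heavy atoms by environment: 2× C (H2) → match; 1× S (H1) → no; 1× C (H0) → no; 1× O (H0) → no; 1× Cl (H0) → no.
That gives 2 matching atoms.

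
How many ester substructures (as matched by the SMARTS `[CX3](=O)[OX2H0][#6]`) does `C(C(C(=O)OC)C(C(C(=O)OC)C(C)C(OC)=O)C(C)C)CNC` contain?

[CX3](=O)[OX2H0][#6] is the SMARTS for an ester: a carbonyl carbon bonded to an oxygen that is itself bonded to carbon (no H on that O).
The molecule carries 3 separate instances of a methyl-ester group (-C(=O)OCH3) meeting every constraint; each maps to a distinct set of atoms, giving 3 matches.

3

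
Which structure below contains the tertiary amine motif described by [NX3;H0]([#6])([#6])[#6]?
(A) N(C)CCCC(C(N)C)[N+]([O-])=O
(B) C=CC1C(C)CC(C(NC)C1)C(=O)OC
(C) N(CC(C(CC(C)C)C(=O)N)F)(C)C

[NX3;H0]([#6])([#6])[#6] describes a trivalent nitrogen with no H, bonded to three carbons (a tertiary amine).
(A) has an N-methylamino group (-NHCH3) but the nitrogen still has one H (H1), not H0.
(B) has an N-methylamino group (-NHCH3) but the nitrogen still has one H (H1), not H0.
(C) contains a dimethylamino group (-N(CH3)2), which satisfies every atom and bond constraint.
So the answer is (C).

C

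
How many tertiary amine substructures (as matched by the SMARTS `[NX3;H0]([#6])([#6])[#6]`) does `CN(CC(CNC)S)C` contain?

1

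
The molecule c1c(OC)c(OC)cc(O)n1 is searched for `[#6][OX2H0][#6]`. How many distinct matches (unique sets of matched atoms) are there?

2

[#6][OX2H0][#6] is the SMARTS for an ether: an aliphatic oxygen bridging two carbons with no H on the oxygen.
The molecule carries 2 separate instances of a methoxy ether (-OCH3) meeting every constraint; each maps to a distinct set of atoms, giving 2 matches.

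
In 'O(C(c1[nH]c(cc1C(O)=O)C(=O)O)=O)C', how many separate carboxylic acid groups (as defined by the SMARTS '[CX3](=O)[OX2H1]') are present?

[CX3](=O)[OX2H1] is the SMARTS for a carboxylic acid: an sp2 carbon double-bonded to O and single-bonded to an -OH oxygen.
The molecule carries 2 separate instances of a carboxylic acid group (-C(=O)OH) meeting every constraint; each maps to a distinct set of atoms, giving 2 matches.

2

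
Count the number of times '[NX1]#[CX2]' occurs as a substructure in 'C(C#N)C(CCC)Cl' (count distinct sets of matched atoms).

1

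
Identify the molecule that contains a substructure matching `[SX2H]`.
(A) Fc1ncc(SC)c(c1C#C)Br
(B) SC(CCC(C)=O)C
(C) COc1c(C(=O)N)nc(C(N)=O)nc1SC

[SX2H] describes an aliphatic sulfur with two connections, one being H (a thiol).
(A) has a methylthio ether (-SCH3) but the sulfur has H0 (bonded to two carbons), not H1.
(B) contains a thiol (-SH), which satisfies every atom and bond constraint.
(C) has a methylthio ether (-SCH3) but the sulfur has H0 (bonded to two carbons), not H1.
So the answer is (B).

B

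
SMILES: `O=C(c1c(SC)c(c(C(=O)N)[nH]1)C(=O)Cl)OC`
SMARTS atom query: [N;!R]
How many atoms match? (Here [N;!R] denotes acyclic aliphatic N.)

1

The query [N;!R] means: aliphatic nitrogen not in a ring.
Check the 17 heavy atoms by environment: 1× n (aromatic, in 5-ring) → no; 4× c (aromatic, in 5-ring) → no; 1× S (acyclic) → no; 5× C (acyclic) → no; 4× O (acyclic) → no; 1× Cl (acyclic) → no; 1× N (acyclic) → match.
That gives 1 matching atom.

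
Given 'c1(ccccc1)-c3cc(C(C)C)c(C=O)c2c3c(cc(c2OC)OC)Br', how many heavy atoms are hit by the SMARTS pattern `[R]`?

The query [R] means: R matches any atom that is part of a ring.
Check the 26 heavy atoms by environment: 16× c (aromatic, in 6-ring) → match; 3× O (acyclic) → no; 6× C (acyclic) → no; 1× Br (acyclic) → no.
That gives 16 matching atoms.

16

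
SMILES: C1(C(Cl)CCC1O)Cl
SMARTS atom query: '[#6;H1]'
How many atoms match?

3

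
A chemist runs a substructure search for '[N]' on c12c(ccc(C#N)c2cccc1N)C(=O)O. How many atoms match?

Check the 16 heavy atoms by environment: 10× c (aromatic) → no; 2× C → no; 2× N → match; 2× O → no.
That gives 2 matching atoms.

2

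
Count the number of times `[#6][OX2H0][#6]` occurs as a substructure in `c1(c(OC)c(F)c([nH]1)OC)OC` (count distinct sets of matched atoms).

3

[#6][OX2H0][#6] is the SMARTS for an ether: an aliphatic oxygen bridging two carbons with no H on the oxygen.
The molecule carries 3 separate instances of a methoxy ether (-OCH3) meeting every constraint; each maps to a distinct set of atoms, giving 3 matches.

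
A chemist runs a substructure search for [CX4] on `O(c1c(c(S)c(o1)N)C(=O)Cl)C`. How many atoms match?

1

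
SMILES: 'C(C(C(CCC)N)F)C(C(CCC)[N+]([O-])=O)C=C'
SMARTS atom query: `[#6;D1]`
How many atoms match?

The query [#6;D1] means: carbon bonded to exactly one heavy atom.
Check the 18 heavy atoms by environment: 6× C (D2) → no; 4× C (D3) → no; 1× N (D1) → no; 3× C (D1) → match; 1× F (D1) → no; 1× N (charge +1, D3) → no; 1× O (charge -1, D1) → no; 1× O (D1) → no.
That gives 3 matching atoms.

3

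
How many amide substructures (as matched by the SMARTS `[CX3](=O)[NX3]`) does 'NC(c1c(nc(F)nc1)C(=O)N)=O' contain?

2

[CX3](=O)[NX3] is the SMARTS for an amide: a carbonyl carbon bonded to a trivalent nitrogen.
The molecule carries 2 separate instances of a primary amide (-C(=O)NH2) meeting every constraint; each maps to a distinct set of atoms, giving 2 matches.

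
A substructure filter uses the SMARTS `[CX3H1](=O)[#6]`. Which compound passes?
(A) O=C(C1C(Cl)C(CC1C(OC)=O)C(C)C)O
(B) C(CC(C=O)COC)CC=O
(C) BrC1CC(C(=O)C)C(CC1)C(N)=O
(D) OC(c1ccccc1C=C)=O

B

[CX3H1](=O)[#6] describes an sp2 carbon with one H, double-bonded to O and single-bonded to carbon (an aldehyde).
(A) has a carboxylic acid group (-C(=O)OH) but the carbonyl carbon has H0 and is bonded to O, not H1.
(B) contains an aldehyde (-CHO), which satisfies every atom and bond constraint.
(C) has an acetyl/ketone group (-C(=O)CH3) but the carbonyl carbon has H0 (two carbon neighbours), not H1.
(D) has a carboxylic acid group (-C(=O)OH) but the carbonyl carbon has H0 and is bonded to O, not H1.
So the answer is (B).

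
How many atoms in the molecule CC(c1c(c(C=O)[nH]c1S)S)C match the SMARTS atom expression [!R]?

7

The query [!R] means: !R matches any atom not in a ring.
Check the 12 heavy atoms by environment: 1× n (aromatic, in 5-ring) → no; 4× c (aromatic, in 5-ring) → no; 2× S (acyclic) → match; 4× C (acyclic) → match; 1× O (acyclic) → match.
Summing the matching environments: 2 + 4 + 1 = 7 matching atoms.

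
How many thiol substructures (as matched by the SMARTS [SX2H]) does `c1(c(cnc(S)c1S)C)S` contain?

3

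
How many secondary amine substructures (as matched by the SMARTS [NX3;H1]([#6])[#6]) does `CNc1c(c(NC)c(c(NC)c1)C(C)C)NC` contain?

[NX3;H1]([#6])[#6] is the SMARTS for a secondary amine: a trivalent nitrogen with one H, bonded to two carbons.
The molecule carries 4 separate instances of an N-methylamino group (-NHCH3) meeting every constraint; each maps to a distinct set of atoms, giving 4 matches.

4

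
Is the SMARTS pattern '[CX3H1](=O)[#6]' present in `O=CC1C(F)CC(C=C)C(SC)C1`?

Yes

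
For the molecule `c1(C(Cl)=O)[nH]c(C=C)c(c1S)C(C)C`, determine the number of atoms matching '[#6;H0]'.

5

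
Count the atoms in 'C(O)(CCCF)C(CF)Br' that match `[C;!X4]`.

0

The query [C;!X4] means: aliphatic carbon that does not have four total connections.
Check the 10 heavy atoms by environment: 6× C (X4) → no; 2× F (X1) → no; 1× O (X2) → no; 1× Br (X1) → no.
No environment satisfies the query, so 0 matching atoms.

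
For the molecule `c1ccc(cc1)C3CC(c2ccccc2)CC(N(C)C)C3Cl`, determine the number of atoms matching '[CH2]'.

2

The query [CH2] means: aliphatic carbon with exactly two hydrogens.
Check the 22 heavy atoms by environment: 4× C (H1) → no; 2× C (H2) → match; 1× N (H0) → no; 2× C (H3) → no; 2× c (aromatic, H0) → no; 10× c (aromatic, H1) → no; 1× Cl (H0) → no.
That gives 2 matching atoms.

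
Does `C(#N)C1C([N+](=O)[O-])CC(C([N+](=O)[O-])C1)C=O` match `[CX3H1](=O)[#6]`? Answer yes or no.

The pattern [CX3H1](=O)[#6] describes an sp2 carbon with one H, double-bonded to O and single-bonded to carbon — an aldehyde.
The molecule carries an aldehyde (-CHO), whose atoms satisfy every constraint of the query, so the pattern matches.

Yes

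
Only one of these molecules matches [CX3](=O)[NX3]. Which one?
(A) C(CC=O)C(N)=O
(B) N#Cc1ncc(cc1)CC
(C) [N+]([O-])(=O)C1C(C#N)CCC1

A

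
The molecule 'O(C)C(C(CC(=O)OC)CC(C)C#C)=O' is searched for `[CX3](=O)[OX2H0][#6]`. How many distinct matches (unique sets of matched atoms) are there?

[CX3](=O)[OX2H0][#6] is the SMARTS for an ester: a carbonyl carbon bonded to an oxygen that is itself bonded to carbon (no H on that O).
The molecule carries 2 separate instances of a methyl-ester group (-C(=O)OCH3) meeting every constraint; each maps to a distinct set of atoms, giving 2 matches.

2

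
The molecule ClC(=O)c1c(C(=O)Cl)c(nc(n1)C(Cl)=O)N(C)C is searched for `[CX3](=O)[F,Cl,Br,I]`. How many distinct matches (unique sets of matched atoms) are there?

[CX3](=O)[F,Cl,Br,I] is the SMARTS for an acyl halide: a carbonyl carbon bonded to a halogen.
The molecule carries 3 separate instances of an acyl chloride (-C(=O)Cl) meeting every constraint; each maps to a distinct set of atoms, giving 3 matches.

3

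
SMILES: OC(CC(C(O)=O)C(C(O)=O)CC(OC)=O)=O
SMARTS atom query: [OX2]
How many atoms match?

4

The query [OX2] means: aliphatic oxygen with two total connections — ether, hydroxyl, or ester single-bond O.
Check the 17 heavy atoms by environment: 5× C (X4) → no; 4× C (X3) → no; 4× O (X1) → no; 4× O (X2) → match.
That gives 4 matching atoms.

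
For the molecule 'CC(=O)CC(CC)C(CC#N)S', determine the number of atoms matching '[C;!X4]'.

2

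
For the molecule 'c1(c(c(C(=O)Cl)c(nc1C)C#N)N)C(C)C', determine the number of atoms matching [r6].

6

The query [r6] means: r6 matches atoms in a six-membered ring.
Check the 16 heavy atoms by environment: 1× n (aromatic, in 6-ring) → match; 5× c (aromatic, in 6-ring) → match; 6× C (acyclic) → no; 1× O (acyclic) → no; 1× Cl (acyclic) → no; 2× N (acyclic) → no.
Summing the matching environments: 1 + 5 = 6 matching atoms.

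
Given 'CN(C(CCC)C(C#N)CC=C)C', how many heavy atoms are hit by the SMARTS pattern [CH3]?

The query [CH3] means: aliphatic carbon with exactly three hydrogens.
Check the 13 heavy atoms by environment: 4× C (H2) → no; 3× C (H1) → no; 3× C (H3) → match; 2× N (H0) → no; 1× C (H0) → no.
That gives 3 matching atoms.

3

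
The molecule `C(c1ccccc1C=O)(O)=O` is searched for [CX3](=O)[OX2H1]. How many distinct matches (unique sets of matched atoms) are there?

[CX3](=O)[OX2H1] is the SMARTS for a carboxylic acid: an sp2 carbon double-bonded to O and single-bonded to an -OH oxygen.
Exactly one fragment in the molecule meets all constraints, giving 1 match.

1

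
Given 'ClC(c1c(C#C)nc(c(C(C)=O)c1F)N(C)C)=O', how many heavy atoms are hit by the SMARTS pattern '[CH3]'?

3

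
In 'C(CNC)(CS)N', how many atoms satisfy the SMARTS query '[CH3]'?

1

The query [CH3] means: aliphatic carbon with exactly three hydrogens.
Check the 7 heavy atoms by environment: 2× C (H2) → no; 1× C (H1) → no; 1× N (H1) → no; 1× C (H3) → match; 1× S (H1) → no; 1× N (H2) → no.
That gives 1 matching atom.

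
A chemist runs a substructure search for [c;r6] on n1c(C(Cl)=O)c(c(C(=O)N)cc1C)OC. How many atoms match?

5

Check the 15 heavy atoms by environment: 1× n (aromatic, in 6-ring) → no; 5× c (aromatic, in 6-ring) → match; 4× C (acyclic) → no; 3× O (acyclic) → no; 1× Cl (acyclic) → no; 1× N (acyclic) → no.
That gives 5 matching atoms.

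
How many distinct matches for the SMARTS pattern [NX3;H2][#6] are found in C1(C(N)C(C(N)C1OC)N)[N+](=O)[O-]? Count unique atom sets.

[NX3;H2][#6] is the SMARTS for a primary amine: a trivalent nitrogen with two H attached to carbon.
The molecule carries 3 separate instances of a primary amino group (-NH2) meeting every constraint; each maps to a distinct set of atoms, giving 3 matches.

3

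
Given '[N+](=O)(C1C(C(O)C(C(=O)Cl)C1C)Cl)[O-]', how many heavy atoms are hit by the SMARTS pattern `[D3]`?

7

The query [D3] means: atom with exactly three heavy-atom neighbours.
Check the 14 heavy atoms by environment: 6× C (D3) → match; 3× O (D1) → no; 2× Cl (D1) → no; 1× C (D1) → no; 1× N (charge +1, D3) → match; 1× O (charge -1, D1) → no.
Summing the matching environments: 6 + 1 = 7 matching atoms.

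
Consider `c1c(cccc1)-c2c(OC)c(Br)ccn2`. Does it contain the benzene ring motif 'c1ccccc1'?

Yes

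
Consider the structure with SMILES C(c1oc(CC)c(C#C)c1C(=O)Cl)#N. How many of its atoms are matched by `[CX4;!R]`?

2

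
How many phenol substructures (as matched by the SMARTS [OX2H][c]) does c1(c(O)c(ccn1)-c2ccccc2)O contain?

[OX2H][c] is the SMARTS for a phenol: a hydroxyl oxygen attached to an aromatic carbon.
The molecule carries 2 separate instances of a hydroxyl group (-OH) meeting every constraint; each maps to a distinct set of atoms, giving 2 matches.

2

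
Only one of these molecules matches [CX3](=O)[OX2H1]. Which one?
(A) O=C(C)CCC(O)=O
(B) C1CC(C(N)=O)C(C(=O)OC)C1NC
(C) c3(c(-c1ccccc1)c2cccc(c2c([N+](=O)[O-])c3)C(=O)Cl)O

[CX3](=O)[OX2H1] describes an sp2 carbon double-bonded to O and single-bonded to an -OH oxygen (a carboxylic acid).
(A) contains a carboxylic acid group (-C(=O)OH), which satisfies every atom and bond constraint.
(B) has a methyl-ester group (-C(=O)OCH3) but the singly-bonded O has no H (OX2H0, not OX2H1).
(C) has an acyl chloride (-C(=O)Cl) but the carbonyl is bonded to Cl, not to an -OH oxygen.
So the answer is (A).

A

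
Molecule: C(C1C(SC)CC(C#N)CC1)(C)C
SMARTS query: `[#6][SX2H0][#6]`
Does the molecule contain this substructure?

Yes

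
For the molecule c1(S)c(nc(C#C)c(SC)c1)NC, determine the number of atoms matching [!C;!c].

4

The query [!C;!c] means: neither aliphatic nor aromatic carbon — same as [!#6].
Check the 13 heavy atoms by environment: 1× n (aromatic) → match; 5× c (aromatic) → no; 4× C → no; 2× S → match; 1× N → match.
Summing the matching environments: 1 + 2 + 1 = 4 matching atoms.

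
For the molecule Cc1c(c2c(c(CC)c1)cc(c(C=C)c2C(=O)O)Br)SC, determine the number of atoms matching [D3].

9

The query [D3] means: atom with exactly three heavy-atom neighbours.
Check the 21 heavy atoms by environment: 8× c (aromatic, D3) → match; 2× c (aromatic, D2) → no; 4× C (D1) → no; 1× S (D2) → no; 1× C (D3) → match; 2× O (D1) → no; 2× C (D2) → no; 1× Br (D1) → no.
Summing the matching environments: 8 + 1 = 9 matching atoms.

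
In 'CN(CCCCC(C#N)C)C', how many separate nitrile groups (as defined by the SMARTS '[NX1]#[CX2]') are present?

1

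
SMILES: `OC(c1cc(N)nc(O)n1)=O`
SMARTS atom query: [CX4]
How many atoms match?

0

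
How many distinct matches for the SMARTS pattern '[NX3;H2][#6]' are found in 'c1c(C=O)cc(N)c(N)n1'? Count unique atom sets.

2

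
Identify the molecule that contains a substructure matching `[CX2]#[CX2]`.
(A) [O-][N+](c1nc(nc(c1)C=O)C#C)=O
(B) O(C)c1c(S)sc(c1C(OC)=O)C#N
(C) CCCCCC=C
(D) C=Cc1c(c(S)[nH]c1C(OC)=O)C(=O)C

[CX2]#[CX2] describes a carbon-carbon triple bond (an alkyne).
(A) contains an ethynyl group (-C#CH), which satisfies every atom and bond constraint.
(B) has a nitrile (-C#N) but the triple bond is C#N, not C#C.
(C) has a vinyl group (-CH=CH2) but the C=C is a double bond; both carbons are CX3, not CX2.
(D) has a vinyl group (-CH=CH2) but the C=C is a double bond; both carbons are CX3, not CX2.
So the answer is (A).

A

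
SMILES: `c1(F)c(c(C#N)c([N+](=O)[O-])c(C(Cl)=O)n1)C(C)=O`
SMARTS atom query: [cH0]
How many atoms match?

5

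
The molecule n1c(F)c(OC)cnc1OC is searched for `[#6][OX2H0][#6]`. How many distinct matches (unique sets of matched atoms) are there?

2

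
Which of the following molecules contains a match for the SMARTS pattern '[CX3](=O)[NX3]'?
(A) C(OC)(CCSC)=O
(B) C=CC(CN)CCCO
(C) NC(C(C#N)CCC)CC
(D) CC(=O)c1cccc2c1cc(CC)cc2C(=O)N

D

[CX3](=O)[NX3] describes a carbonyl carbon bonded to a trivalent nitrogen (an amide).
(A) has a methyl-ester group (-C(=O)OCH3) but the carbonyl is bonded to O, not to an NX3 nitrogen.
(B) has a primary amino group (-NH2) but the -NH2 is not attached to a carbonyl carbon.
(C) has a primary amino group (-NH2) but the -NH2 is not attached to a carbonyl carbon.
(D) contains a primary amide (-C(=O)NH2), which satisfies every atom and bond constraint.
So the answer is (D).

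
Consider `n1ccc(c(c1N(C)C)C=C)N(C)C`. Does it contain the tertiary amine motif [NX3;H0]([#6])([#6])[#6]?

Yes

The pattern [NX3;H0]([#6])([#6])[#6] describes a trivalent nitrogen with no H, bonded to three carbons — a tertiary amine.
The molecule carries a dimethylamino group (-N(CH3)2), whose atoms satisfy every constraint of the query, so the pattern matches.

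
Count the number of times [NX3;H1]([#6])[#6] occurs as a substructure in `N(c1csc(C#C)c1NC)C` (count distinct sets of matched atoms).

2

[NX3;H1]([#6])[#6] is the SMARTS for a secondary amine: a trivalent nitrogen with one H, bonded to two carbons.
The molecule carries 2 separate instances of an N-methylamino group (-NHCH3) meeting every constraint; each maps to a distinct set of atoms, giving 2 matches.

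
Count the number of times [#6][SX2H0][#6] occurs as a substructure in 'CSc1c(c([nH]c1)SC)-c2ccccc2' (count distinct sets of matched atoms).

2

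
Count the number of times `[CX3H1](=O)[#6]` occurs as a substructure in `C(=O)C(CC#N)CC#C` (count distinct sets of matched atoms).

[CX3H1](=O)[#6] is the SMARTS for an aldehyde: an sp2 carbon with one H, double-bonded to O and single-bonded to carbon.
Exactly one fragment in the molecule meets all constraints, giving 1 match.

1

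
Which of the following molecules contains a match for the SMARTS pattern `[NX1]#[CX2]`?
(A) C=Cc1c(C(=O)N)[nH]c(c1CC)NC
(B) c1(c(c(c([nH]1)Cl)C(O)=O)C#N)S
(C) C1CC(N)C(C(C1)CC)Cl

B

[NX1]#[CX2] describes a nitrogen triple-bonded to a two-connected carbon (a nitrile).
(A) has a primary amide (-C(=O)NH2) but the nitrogen is NX3, not NX1.
(B) contains a nitrile (-C#N), which satisfies every atom and bond constraint.
(C) has a primary amino group (-NH2) but the nitrogen is NX3 (three connections), not NX1 triple-bonded.
So the answer is (B).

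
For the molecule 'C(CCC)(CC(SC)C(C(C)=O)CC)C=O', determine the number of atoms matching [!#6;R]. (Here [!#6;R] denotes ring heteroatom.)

The query [!#6;R] means: non-carbon atom that is part of a ring.
Check the 16 heavy atoms by environment: 13× C (acyclic) → no; 2× O (acyclic) → no; 1× S (acyclic) → no.
No environment satisfies the query, so 0 matching atoms.

0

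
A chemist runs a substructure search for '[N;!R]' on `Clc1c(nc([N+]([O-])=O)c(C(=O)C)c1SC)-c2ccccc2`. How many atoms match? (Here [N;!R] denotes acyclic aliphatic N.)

The query [N;!R] means: aliphatic nitrogen not in a ring.
Check the 21 heavy atoms by environment: 1× n (aromatic, in 6-ring) → no; 11× c (aromatic, in 6-ring) → no; 1× Cl (acyclic) → no; 3× C (acyclic) → no; 2× O (acyclic) → no; 1× N (charge +1, acyclic) → match; 1× O (charge -1, acyclic) → no; 1× S (acyclic) → no.
That gives 1 matching atom.

1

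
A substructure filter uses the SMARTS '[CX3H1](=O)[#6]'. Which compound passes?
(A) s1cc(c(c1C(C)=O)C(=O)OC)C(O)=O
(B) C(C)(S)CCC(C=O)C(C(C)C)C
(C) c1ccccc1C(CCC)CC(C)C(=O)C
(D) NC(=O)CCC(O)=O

B

[CX3H1](=O)[#6] describes an sp2 carbon with one H, double-bonded to O and single-bonded to carbon (an aldehyde).
(A) has a methyl-ester group (-C(=O)OCH3) but the carbonyl carbon has H0, not H1.
(B) contains an aldehyde (-CHO), which satisfies every atom and bond constraint.
(C) has an acetyl/ketone group (-C(=O)CH3) but the carbonyl carbon has H0 (two carbon neighbours), not H1.
(D) has a carboxylic acid group (-C(=O)OH) but the carbonyl carbon has H0 and is bonded to O, not H1.
So the answer is (B).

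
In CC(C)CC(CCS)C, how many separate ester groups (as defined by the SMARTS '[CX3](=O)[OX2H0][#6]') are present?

0

[CX3](=O)[OX2H0][#6] is the SMARTS for an ester: a carbonyl carbon bonded to an oxygen that is itself bonded to carbon (no H on that O).
No fragment in the molecule satisfies every constraint, giving 0 matches.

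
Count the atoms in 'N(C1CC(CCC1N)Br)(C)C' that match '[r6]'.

The query [r6] means: r6 matches atoms in a six-membered ring.
Check the 11 heavy atoms by environment: 6× C (in 6-ring) → match; 1× Br (acyclic) → no; 2× N (acyclic) → no; 2× C (acyclic) → no.
That gives 6 matching atoms.

6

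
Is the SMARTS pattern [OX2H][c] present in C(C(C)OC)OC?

No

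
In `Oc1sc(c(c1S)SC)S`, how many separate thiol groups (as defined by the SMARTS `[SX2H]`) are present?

2

[SX2H] is the SMARTS for a thiol: an aliphatic sulfur with two connections, one being H.
The molecule carries 2 separate instances of a thiol (-SH) meeting every constraint; each maps to a distinct set of atoms, giving 2 matches.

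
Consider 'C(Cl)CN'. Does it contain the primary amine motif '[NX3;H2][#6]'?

Yes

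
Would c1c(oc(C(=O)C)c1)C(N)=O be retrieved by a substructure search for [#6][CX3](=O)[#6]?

The pattern [#6][CX3](=O)[#6] describes a carbonyl carbon (no H) flanked by two carbons — a ketone.
The molecule carries an acetyl/ketone group (-C(=O)CH3), whose atoms satisfy every constraint of the query, so the pattern matches.

Yes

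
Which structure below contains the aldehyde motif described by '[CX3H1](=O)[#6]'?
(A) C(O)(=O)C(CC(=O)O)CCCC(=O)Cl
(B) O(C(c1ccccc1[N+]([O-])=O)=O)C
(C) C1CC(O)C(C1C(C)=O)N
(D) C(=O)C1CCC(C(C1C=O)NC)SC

[CX3H1](=O)[#6] describes an sp2 carbon with one H, double-bonded to O and single-bonded to carbon (an aldehyde).
(A) has a carboxylic acid group (-C(=O)OH) but the carbonyl carbon has H0 and is bonded to O, not H1.
(B) has a methyl-ester group (-C(=O)OCH3) but the carbonyl carbon has H0, not H1.
(C) has an acetyl/ketone group (-C(=O)CH3) but the carbonyl carbon has H0 (two carbon neighbours), not H1.
(D) contains an aldehyde (-CHO), which satisfies every atom and bond constraint.
So the answer is (D).

D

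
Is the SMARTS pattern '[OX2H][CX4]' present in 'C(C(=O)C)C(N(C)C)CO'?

Yes

The pattern [OX2H][CX4] describes a hydroxyl oxygen bound to an sp3 (X4) carbon — an aliphatic alcohol.
The molecule carries a hydroxyl group (-OH), whose atoms satisfy every constraint of the query, so the pattern matches.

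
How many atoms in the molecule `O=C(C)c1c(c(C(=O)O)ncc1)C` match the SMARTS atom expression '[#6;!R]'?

Check the 13 heavy atoms by environment: 1× n (aromatic, in 6-ring) → no; 5× c (aromatic, in 6-ring) → no; 4× C (acyclic) → match; 3× O (acyclic) → no.
That gives 4 matching atoms.

4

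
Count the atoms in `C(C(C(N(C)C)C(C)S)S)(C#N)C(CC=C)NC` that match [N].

The query [N] means: uppercase N matches aliphatic (non-aromatic) nitrogen only.
Check the 18 heavy atoms by environment: 13× C → no; 3× N → match; 2× S → no.
That gives 3 matching atoms.

3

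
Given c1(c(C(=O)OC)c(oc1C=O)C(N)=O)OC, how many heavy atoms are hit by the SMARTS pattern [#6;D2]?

Check the 16 heavy atoms by environment: 1× o (aromatic, D2) → no; 4× c (aromatic, D3) → no; 2× C (D3) → no; 3× O (D1) → no; 2× O (D2) → no; 2× C (D1) → no; 1× C (D2) → match; 1× N (D1) → no.
That gives 1 matching atom.

1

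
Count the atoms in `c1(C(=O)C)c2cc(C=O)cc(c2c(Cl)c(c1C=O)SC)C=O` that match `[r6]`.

10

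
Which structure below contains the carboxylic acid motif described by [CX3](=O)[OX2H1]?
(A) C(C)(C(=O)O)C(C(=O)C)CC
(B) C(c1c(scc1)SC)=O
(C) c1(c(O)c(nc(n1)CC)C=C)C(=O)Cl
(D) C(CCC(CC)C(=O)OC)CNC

A

[CX3](=O)[OX2H1] describes an sp2 carbon double-bonded to O and single-bonded to an -OH oxygen (a carboxylic acid).
(A) contains a carboxylic acid group (-C(=O)OH), which satisfies every atom and bond constraint.
(B) has an aldehyde (-CHO) but there is no singly-bonded oxygen on the carbonyl carbon.
(C) has an acyl chloride (-C(=O)Cl) but the carbonyl is bonded to Cl, not to an -OH oxygen.
(D) has a methyl-ester group (-C(=O)OCH3) but the singly-bonded O has no H (OX2H0, not OX2H1).
So the answer is (A).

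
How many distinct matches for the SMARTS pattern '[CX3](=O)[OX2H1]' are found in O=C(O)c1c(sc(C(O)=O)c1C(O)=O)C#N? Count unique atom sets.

3

[CX3](=O)[OX2H1] is the SMARTS for a carboxylic acid: an sp2 carbon double-bonded to O and single-bonded to an -OH oxygen.
The molecule carries 3 separate instances of a carboxylic acid group (-C(=O)OH) meeting every constraint; each maps to a distinct set of atoms, giving 3 matches.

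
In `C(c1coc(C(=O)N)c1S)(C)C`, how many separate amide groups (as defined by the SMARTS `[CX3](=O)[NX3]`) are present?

1

[CX3](=O)[NX3] is the SMARTS for an amide: a carbonyl carbon bonded to a trivalent nitrogen.
Exactly one fragment in the molecule meets all constraints, giving 1 match.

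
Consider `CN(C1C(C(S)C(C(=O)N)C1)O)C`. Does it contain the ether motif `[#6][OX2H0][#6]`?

No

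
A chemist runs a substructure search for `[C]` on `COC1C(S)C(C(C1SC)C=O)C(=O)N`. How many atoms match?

9

The query [C] means: uppercase C matches aliphatic (non-aromatic) carbon only.
Check the 15 heavy atoms by environment: 9× C → match; 2× S → no; 3× O → no; 1× N → no.
That gives 9 matching atoms.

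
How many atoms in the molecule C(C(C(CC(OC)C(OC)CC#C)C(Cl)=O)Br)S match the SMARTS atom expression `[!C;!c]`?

The query [!C;!c] means: neither aliphatic nor aromatic carbon — same as [!#6].
Check the 18 heavy atoms by environment: 12× C → no; 3× O → match; 1× Cl → match; 1× Br → match; 1× S → match.
Summing the matching environments: 3 + 1 + 1 + 1 = 6 matching atoms.

6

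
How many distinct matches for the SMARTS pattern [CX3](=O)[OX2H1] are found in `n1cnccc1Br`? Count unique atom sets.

0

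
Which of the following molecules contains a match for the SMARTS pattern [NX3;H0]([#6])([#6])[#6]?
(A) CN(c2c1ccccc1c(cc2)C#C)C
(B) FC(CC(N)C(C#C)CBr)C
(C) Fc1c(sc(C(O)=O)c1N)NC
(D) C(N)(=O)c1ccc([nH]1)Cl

[NX3;H0]([#6])([#6])[#6] describes a trivalent nitrogen with no H, bonded to three carbons (a tertiary amine).
(A) contains a dimethylamino group (-N(CH3)2), which satisfies every atom and bond constraint.
(B) has a primary amino group (-NH2) but the nitrogen has H2, not H0 with three carbons.
(C) has an N-methylamino group (-NHCH3) but the nitrogen still has one H (H1), not H0.
(D) has a primary amide (-C(=O)NH2) but the amide nitrogen has H2 and only one carbon neighbour.
So the answer is (A).

A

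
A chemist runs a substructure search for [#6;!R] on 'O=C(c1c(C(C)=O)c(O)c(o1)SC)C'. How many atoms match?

5

The query [#6;!R] means: carbon not in any ring.
Check the 14 heavy atoms by environment: 1× o (aromatic, in 5-ring) → no; 4× c (aromatic, in 5-ring) → no; 1× S (acyclic) → no; 5× C (acyclic) → match; 3× O (acyclic) → no.
That gives 5 matching atoms.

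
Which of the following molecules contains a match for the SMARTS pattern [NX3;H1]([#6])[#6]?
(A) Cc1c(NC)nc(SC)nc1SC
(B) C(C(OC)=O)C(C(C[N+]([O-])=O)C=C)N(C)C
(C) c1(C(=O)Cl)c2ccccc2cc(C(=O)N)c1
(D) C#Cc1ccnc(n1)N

[NX3;H1]([#6])[#6] describes a trivalent nitrogen with one H, bonded to two carbons (a secondary amine).
(A) contains an N-methylamino group (-NHCH3), which satisfies every atom and bond constraint.
(B) has a dimethylamino group (-N(CH3)2) but the nitrogen has H0, not H1.
(C) has a primary amide (-C(=O)NH2) but the -C(=O)NH2 nitrogen has H2, not H1.
(D) has a primary amino group (-NH2) but the nitrogen has H2 and only one carbon neighbour.
So the answer is (A).

A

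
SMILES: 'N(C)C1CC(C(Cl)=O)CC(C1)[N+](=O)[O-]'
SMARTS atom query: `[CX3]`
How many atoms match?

1

The query [CX3] means: C with X3: aliphatic carbon with exactly 3 total connections.
Check the 14 heavy atoms by environment: 7× C (X4) → no; 1× N (X3) → no; 1× C (X3) → match; 2× O (X1) → no; 1× Cl (X1) → no; 1× N (charge +1, X3) → no; 1× O (charge -1, X1) → no.
That gives 1 matching atom.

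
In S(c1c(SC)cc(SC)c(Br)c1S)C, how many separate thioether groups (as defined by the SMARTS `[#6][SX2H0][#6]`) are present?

3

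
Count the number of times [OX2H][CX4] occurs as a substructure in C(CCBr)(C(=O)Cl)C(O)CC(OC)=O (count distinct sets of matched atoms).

[OX2H][CX4] is the SMARTS for an aliphatic alcohol: a hydroxyl oxygen bound to an sp3 (X4) carbon.
Exactly one fragment in the molecule meets all constraints, giving 1 match.

1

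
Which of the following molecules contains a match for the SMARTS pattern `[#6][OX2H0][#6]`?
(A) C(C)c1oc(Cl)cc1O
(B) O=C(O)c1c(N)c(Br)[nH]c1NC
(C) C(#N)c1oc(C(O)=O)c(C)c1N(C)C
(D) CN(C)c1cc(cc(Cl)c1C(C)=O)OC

D

[#6][OX2H0][#6] describes an aliphatic oxygen bridging two carbons with no H on the oxygen (an ether).
(A) has a hydroxyl group (-OH) but the oxygen has H1, not H0 bridging two carbons.
(B) has a carboxylic acid group (-C(=O)OH) but the -OH oxygen has H1; the =O is OX1, not OX2.
(C) has a carboxylic acid group (-C(=O)OH) but the -OH oxygen has H1; the =O is OX1, not OX2.
(D) contains a methoxy ether (-OCH3), which satisfies every atom and bond constraint.
So the answer is (D).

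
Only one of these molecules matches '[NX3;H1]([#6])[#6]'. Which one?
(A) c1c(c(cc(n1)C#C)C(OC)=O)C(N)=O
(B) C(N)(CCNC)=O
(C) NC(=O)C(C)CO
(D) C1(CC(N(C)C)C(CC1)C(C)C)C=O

B

[NX3;H1]([#6])[#6] describes a trivalent nitrogen with one H, bonded to two carbons (a secondary amine).
(A) has a primary amide (-C(=O)NH2) but the -C(=O)NH2 nitrogen has H2, not H1.
(B) contains an N-methylamino group (-NHCH3), which satisfies every atom and bond constraint.
(C) has a primary amide (-C(=O)NH2) but the -C(=O)NH2 nitrogen has H2, not H1.
(D) has a dimethylamino group (-N(CH3)2) but the nitrogen has H0, not H1.
So the answer is (B).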